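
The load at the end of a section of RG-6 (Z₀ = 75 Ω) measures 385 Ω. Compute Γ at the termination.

Γ = 0.674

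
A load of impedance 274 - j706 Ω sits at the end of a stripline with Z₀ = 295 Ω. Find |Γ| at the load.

|Γ| ≈ 0.779

Γ = (Z_L − Z_0)/(Z_L + Z_0) = (-21 − j706)/(569 − j706)
|Γ| = 706/907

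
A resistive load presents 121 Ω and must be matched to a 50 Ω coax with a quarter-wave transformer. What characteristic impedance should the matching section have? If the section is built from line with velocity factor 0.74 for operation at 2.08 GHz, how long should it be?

Z_qwt = √(Z_0·R_L) = √(50 × 121) = √6050
λ = 0.74·c/f = 0.107 m, so l = λ/4 = 0.0267 m

Z_qwt ≈ 77.8 Ω; length ≈ 2.67 cm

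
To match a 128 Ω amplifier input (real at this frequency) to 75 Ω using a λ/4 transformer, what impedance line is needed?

Z_qwt = √(Z_0·R_L) = √(75 × 128) = √9600

Z_qwt ≈ 98 Ω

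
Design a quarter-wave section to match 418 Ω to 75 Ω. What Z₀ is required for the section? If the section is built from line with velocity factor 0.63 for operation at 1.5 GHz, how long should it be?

Z_qwt ≈ 177 Ω; length ≈ 3.15 cm

Z_qwt = √(Z_0·R_L) = √(75 × 418) = √31350
λ = 0.63·c/f = 0.126 m, so l = λ/4 = 0.0315 m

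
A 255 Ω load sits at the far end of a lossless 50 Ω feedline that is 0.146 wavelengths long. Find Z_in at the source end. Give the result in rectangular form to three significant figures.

βl = 2π × 0.146 = 52.6°
tan(βl) = tan(52.6°) = 1.31
Z_in = Z_0·(Z_L + jZ_0·tanβl)/(Z_0 + jZ_L·tanβl)
     = 50·(255 + j65.3)/(50 + j333)

Z_in ≈ 15.2 − j36 Ω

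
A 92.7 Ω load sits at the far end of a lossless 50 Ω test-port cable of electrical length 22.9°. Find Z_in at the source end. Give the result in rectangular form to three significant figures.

tan(βl) = tan(22.9°) = 0.422
Z_in = Z_0·(Z_L + jZ_0·tanβl)/(Z_0 + jZ_L·tanβl)
     = 50·(92.7 + j21.1)/(50 + j39.2)

Z_in ≈ 67.7 − j31.9 Ω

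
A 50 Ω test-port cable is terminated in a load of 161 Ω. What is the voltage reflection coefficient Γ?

Γ = (Z_L − Z_0)/(Z_L + Z_0) = (161 − 50)/(161 + 50) = 111/211

Γ = 0.526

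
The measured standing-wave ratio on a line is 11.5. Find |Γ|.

|Γ| = (S − 1)/(S + 1) = (11.5 − 1)/(11.5 + 1) = 10.5/12.5

|Γ| ≈ 0.84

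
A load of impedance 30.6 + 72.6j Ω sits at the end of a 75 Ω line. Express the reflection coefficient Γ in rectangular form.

Γ = (Z_L − Z_0)/(Z_L + Z_0) = (-44.4 + j72.6)/(105.6 + j72.6)

Γ ≈ 0.0354 + j0.663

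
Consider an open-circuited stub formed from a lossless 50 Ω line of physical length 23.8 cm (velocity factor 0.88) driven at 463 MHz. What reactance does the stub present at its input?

X_in ≈ 87.5 Ω (inductive)

λ = v/f = 0.88·c / 463 MHz = 0.57 m
βl = 2π·l/λ = 2π × 0.417 = 150°
tan(βl) = -0.571
For an open-circuited stub, Z_in = −jZ_0·cot(βl) = −jZ_0/tan(βl)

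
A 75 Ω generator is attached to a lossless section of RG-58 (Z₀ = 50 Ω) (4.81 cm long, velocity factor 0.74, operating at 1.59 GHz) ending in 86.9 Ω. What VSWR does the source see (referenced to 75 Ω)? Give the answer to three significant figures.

VSWR ≈ 2.24

λ = v/f = 0.74·c / 1.59 GHz = 0.14 m
βl = 2π·l/λ = 2π × 0.344 = 124°
tan(βl) = -1.48
Z_in = Z_0·(Z_L + jZ_0·tanβl)/(Z_0 + jZ_L·tanβl) = 36.4 + j19.6 Ω
Γ_s = (Z_in − Z_s)/(Z_in + Z_s) = (-38.6 + j19.6)/(111 + j19.6), |Γ_s| = 0.383
VSWR = (1 + |Γ_s|)/(1 − |Γ_s|)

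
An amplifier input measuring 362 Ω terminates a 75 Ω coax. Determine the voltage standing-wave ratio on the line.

For a purely resistive load, VSWR = R_L/Z_0 or Z_0/R_L (whichever > 1) = 362/75

VSWR ≈ 4.83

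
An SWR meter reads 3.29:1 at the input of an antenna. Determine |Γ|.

|Γ| = (S − 1)/(S + 1) = (3.29 − 1)/(3.29 + 1) = 2.29/4.29

|Γ| ≈ 0.534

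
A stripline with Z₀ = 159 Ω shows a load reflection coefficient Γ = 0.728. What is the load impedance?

Z_L = Z_0·(1 + Γ)/(1 − Γ) = 159·(1.73)/(0.272)

Z_L ≈ 1010 Ω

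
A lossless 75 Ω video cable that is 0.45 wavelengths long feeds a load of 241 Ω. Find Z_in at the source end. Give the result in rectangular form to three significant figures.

Z_in ≈ 127 + j109 Ω

βl = 2π × 0.45 = 162°
tan(βl) = tan(162°) = -0.325
Z_in = Z_0·(Z_L + jZ_0·tanβl)/(Z_0 + jZ_L·tanβl)
     = 75·(241 − j24.4)/(75 − j78.3)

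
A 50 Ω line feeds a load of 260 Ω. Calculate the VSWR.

Γ = (260 − 50)/(260 + 50) = 0.677
VSWR = (1 + 0.677)/(1 − 0.677)

VSWR ≈ 5.2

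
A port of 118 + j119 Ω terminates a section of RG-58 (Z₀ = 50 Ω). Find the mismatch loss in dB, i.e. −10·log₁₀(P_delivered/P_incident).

Γ = (68 + j119)/(168 + j119), |Γ| = 0.666
|Γ|² = 0.443, so P_del/P_inc = 1 − |Γ|² = 0.557
ML = −10·log₁₀(1 − |Γ|²)

mismatch loss ≈ 2.54 dB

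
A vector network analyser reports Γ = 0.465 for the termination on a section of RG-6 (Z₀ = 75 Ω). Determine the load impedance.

Z_L = Z_0·(1 + Γ)/(1 − Γ) = 75·(1.47)/(0.535)

Z_L ≈ 205 Ω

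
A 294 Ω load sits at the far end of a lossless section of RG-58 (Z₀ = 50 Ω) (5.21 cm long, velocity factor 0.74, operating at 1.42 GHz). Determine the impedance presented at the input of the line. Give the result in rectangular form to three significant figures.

λ = v/f = 0.74·c / 1.42 GHz = 0.156 m
βl = 2π·l/λ = 2π × 0.333 = 120°
tan(βl) = tan(120°) = -1.73
Z_in = Z_0·(Z_L + jZ_0·tanβl)/(Z_0 + jZ_L·tanβl)
     = 50·(294 − j86.7)/(50 − j510)

Z_in ≈ 11.2 + j27.7 Ω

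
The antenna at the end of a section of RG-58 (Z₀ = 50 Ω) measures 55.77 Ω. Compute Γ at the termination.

Γ = (Z_L − Z_0)/(Z_L + Z_0) = (55.77 − 50)/(55.77 + 50) = 5.77/105.8

Γ = 0.0546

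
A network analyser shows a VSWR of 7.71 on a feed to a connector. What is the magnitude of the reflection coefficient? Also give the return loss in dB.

|Γ| ≈ 0.77; return loss ≈ 2.27 dB

|Γ| = (S − 1)/(S + 1) = (7.71 − 1)/(7.71 + 1) = 6.71/8.71
RL = −20·log₁₀|Γ| = −20·log₁₀(0.77)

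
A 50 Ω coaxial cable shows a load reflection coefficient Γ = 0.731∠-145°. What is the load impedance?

Z_L = Z_0·(1 + Γ)/(1 − Γ) = 50·(0.401 − j0.419)/(1.6 + j0.419)

Z_L ≈ 8.52 − j15.3 Ω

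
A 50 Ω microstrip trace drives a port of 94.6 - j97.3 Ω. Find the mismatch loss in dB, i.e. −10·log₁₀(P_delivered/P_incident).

Γ = (44.6 − j97.3)/(144.6 − j97.3), |Γ| = 0.614
|Γ|² = 0.377, so P_del/P_inc = 1 − |Γ|² = 0.623
ML = −10·log₁₀(1 − |Γ|²)

mismatch loss ≈ 2.06 dB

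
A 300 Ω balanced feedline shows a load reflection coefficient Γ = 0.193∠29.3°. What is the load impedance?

Z_L = Z_0·(1 + Γ)/(1 − Γ) = 300·(1.17 + j0.0945)/(0.832 − j0.0945)

Z_L ≈ 412 + j80.9 Ω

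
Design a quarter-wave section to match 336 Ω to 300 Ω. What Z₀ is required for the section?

Z_qwt ≈ 317 Ω

Z_qwt = √(Z_0·R_L) = √(300 × 336) = √100800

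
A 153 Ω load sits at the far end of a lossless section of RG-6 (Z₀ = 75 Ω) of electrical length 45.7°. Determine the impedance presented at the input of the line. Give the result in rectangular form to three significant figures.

Z_in ≈ 58.4 − j45.2 Ω

tan(βl) = tan(45.7°) = 1.02
Z_in = Z_0·(Z_L + jZ_0·tanβl)/(Z_0 + jZ_L·tanβl)
     = 75·(153 + j76.9)/(75 + j157)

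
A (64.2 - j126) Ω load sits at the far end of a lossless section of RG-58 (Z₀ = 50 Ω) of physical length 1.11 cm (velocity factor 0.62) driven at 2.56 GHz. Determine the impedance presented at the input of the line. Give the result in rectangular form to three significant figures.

λ = v/f = 0.62·c / 2.56 GHz = 0.0727 m
βl = 2π·l/λ = 2π × 0.153 = 55°
tan(βl) = tan(55°) = 1.43
Z_in = Z_0·(Z_L + jZ_0·tanβl)/(Z_0 + jZ_L·tanβl)
     = 50·(64.2 − j54.6)/(230 + j91.7)

Z_in ≈ 7.96 − j15 Ω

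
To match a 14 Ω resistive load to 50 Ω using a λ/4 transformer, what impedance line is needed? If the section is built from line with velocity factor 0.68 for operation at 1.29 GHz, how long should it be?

Z_qwt ≈ 26.5 Ω; length ≈ 3.95 cm

Z_qwt = √(Z_0·R_L) = √(50 × 14) = √700
λ = 0.68·c/f = 0.158 m, so l = λ/4 = 0.0395 m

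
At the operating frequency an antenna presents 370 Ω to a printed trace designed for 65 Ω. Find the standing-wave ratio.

For a purely resistive load, VSWR = R_L/Z_0 or Z_0/R_L (whichever > 1) = 370/65

VSWR ≈ 5.69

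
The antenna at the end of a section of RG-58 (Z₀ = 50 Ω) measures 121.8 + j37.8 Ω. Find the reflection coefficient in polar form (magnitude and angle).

Γ = (Z_L − Z_0)/(Z_L + Z_0) = (71.8 + j37.8)/(171.8 + j37.8)
|Γ| = 81.1/176 = 0.461

Γ ≈ 0.461 ∠ 15.4°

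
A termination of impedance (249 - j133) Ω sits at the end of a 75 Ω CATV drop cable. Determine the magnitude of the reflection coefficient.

Γ = (Z_L − Z_0)/(Z_L + Z_0) = (174 − j133)/(324 − j133)
|Γ| = 219/350

|Γ| ≈ 0.625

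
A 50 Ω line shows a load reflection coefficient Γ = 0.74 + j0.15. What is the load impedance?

Z_L ≈ 239 + j166 Ω

Z_L = Z_0·(1 + Γ)/(1 − Γ) = 50·(1.74 + j0.15)/(0.26 − j0.15)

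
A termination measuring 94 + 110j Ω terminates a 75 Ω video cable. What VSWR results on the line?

Γ = (Z_L − Z_0)/(Z_L + Z_0) = (19 + j110)/(169 + j110)
|Γ| = 112/202 = 0.554
VSWR = (1 + |Γ|)/(1 − |Γ|) = 1.55/0.446

VSWR ≈ 3.48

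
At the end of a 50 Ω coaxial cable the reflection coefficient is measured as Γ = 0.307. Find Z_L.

Z_L = Z_0·(1 + Γ)/(1 − Γ) = 50·(1.31)/(0.693)

Z_L ≈ 94.3 Ω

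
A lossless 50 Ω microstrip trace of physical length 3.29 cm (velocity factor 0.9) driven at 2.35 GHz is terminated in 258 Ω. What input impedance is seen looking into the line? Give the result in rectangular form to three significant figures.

λ = v/f = 0.9·c / 2.35 GHz = 0.115 m
βl = 2π·l/λ = 2π × 0.286 = 103°
tan(βl) = tan(103°) = -4.3
Z_in = Z_0·(Z_L + jZ_0·tanβl)/(Z_0 + jZ_L·tanβl)
     = 50·(258 − j215)/(50 − j1110)

Z_in ≈ 10.2 + j11.2 Ω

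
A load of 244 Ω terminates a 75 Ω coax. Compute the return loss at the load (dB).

Γ = (244 − 75)/(244 + 75) = 0.53
RL = −20·log₁₀|Γ| = −20·log₁₀(0.53)

RL ≈ 5.52 dB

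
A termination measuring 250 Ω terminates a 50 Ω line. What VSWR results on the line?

VSWR ≈ 5

Γ = (250 − 50)/(250 + 50) = 0.667
VSWR = (1 + 0.667)/(1 − 0.667)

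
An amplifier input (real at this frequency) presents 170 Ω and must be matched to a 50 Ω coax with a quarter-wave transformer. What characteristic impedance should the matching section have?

Z_qwt = √(Z_0·R_L) = √(50 × 170) = √8500

Z_qwt ≈ 92.2 Ω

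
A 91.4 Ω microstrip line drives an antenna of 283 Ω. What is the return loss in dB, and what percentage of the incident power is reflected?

Γ = (283 − 91.4)/(283 + 91.4) = 0.512
RL = −20·log₁₀(0.512) = 5.82 dB
P_refl/P_inc = |Γ|² = 0.262

RL ≈ 5.82 dB; 26.2% of incident power reflected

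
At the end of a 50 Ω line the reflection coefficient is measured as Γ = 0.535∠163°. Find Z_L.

Z_L = Z_0·(1 + Γ)/(1 − Γ) = 50·(0.488 + j0.156)/(1.51 − j0.156)

Z_L ≈ 15.5 + j6.77 Ω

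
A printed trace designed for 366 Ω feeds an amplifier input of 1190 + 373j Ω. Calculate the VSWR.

VSWR ≈ 3.6

Γ = (Z_L − Z_0)/(Z_L + Z_0) = (824 + j373)/(1556 + j373)
|Γ| = 904/1600 = 0.565
VSWR = (1 + |Γ|)/(1 − |Γ|) = 1.57/0.435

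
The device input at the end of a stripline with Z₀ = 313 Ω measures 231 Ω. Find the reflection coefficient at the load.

Γ = -0.151

Γ = (Z_L − Z_0)/(Z_L + Z_0) = (231 − 313)/(231 + 313) = -82/544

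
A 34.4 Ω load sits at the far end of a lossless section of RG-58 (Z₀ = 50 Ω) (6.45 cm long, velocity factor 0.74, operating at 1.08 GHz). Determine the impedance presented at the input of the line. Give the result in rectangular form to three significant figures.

Z_in ≈ 62.2 − j17.1 Ω

λ = v/f = 0.74·c / 1.08 GHz = 0.206 m
βl = 2π·l/λ = 2π × 0.314 = 113°
tan(βl) = tan(113°) = -2.36
Z_in = Z_0·(Z_L + jZ_0·tanβl)/(Z_0 + jZ_L·tanβl)
     = 50·(34.4 − j118)/(50 − j81.2)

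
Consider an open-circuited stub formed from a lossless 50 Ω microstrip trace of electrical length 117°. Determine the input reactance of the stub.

tan(βl) = -1.96
For an open-circuited stub, Z_in = −jZ_0·cot(βl) = −jZ_0/tan(βl)

X_in ≈ 25.5 Ω (inductive)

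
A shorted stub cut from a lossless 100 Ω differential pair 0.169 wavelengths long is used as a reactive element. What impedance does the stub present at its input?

βl = 2π × 0.169 = 60.8°
tan(βl) = 1.79
For a shorted stub, Z_in = jZ_0·tan(βl)

Z_in ≈ +j179 Ω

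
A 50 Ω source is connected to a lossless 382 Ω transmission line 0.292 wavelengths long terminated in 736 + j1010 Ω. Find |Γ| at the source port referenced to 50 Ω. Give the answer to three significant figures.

βl = 2π × 0.292 = 105°
tan(βl) = -3.7
Z_in = Z_0·(Z_L + jZ_0·tanβl)/(Z_0 + jZ_L·tanβl) = 64.7 + j5.34 Ω
Γ_s = (Z_in − Z_s)/(Z_in + Z_s) = (14.7 + j5.34)/(115 + j5.34), |Γ_s| = 0.136

|Γ| ≈ 0.136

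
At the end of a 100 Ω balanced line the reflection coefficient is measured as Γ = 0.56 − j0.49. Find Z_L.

Z_L ≈ 103 − j226 Ω

Z_L = Z_0·(1 + Γ)/(1 − Γ) = 100·(1.56 − j0.49)/(0.44 + j0.49)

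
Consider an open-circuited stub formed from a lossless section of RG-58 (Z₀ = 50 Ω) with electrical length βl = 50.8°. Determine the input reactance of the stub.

tan(βl) = 1.23
For an open-circuited stub, Z_in = −jZ_0·cot(βl) = −jZ_0/tan(βl)

X_in ≈ -40.8 Ω (capacitive)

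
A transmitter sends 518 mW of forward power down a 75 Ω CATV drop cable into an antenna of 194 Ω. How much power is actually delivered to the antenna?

P_delivered ≈ 417 mW

Γ = (194 − 75)/(194 + 75) = 0.442
|Γ|² = 0.196
P_refl = |Γ|²·P_inc = 101 mW, P_del = (1 − |Γ|²)·P_inc = 417 mW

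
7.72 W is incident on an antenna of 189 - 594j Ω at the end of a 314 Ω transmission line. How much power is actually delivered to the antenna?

|Γ| = |(-125 − j594)/(503 − j594)| = 0.78
|Γ|² = 0.608
P_refl = |Γ|²·P_inc = 4.7 W, P_del = (1 − |Γ|²)·P_inc = 3.02 W

P_delivered ≈ 3.02 W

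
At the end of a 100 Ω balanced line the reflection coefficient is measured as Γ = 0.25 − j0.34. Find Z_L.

Z_L = Z_0·(1 + Γ)/(1 − Γ) = 100·(1.25 − j0.34)/(0.75 + j0.34)

Z_L ≈ 121 − j100 Ω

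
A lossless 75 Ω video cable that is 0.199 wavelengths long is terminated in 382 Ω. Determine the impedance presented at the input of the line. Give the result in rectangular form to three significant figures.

Z_in ≈ 16.3 − j23.8 Ω

βl = 2π × 0.199 = 71.6°
tan(βl) = tan(71.6°) = 3.01
Z_in = Z_0·(Z_L + jZ_0·tanβl)/(Z_0 + jZ_L·tanβl)
     = 75·(382 + j226)/(75 + j1150)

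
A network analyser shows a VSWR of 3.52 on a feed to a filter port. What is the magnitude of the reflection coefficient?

|Γ| = (S − 1)/(S + 1) = (3.52 − 1)/(3.52 + 1) = 2.52/4.52

|Γ| ≈ 0.558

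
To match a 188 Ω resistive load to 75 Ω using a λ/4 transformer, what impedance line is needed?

Z_qwt = √(Z_0·R_L) = √(75 × 188) = √14100

Z_qwt ≈ 119 Ω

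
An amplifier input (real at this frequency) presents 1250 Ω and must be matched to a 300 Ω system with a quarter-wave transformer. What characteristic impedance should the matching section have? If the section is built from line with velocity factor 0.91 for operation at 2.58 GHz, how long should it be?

Z_qwt = √(Z_0·R_L) = √(300 × 1250) = √375000
λ = 0.91·c/f = 0.106 m, so l = λ/4 = 0.0265 m

Z_qwt ≈ 612 Ω; length ≈ 2.65 cm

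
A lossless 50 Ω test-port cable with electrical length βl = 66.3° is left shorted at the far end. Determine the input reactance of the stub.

X_in ≈ 114 Ω (inductive)

tan(βl) = 2.28
For a shorted stub, Z_in = jZ_0·tan(βl)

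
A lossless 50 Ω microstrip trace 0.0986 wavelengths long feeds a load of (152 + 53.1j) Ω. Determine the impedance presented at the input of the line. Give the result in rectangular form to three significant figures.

βl = 2π × 0.0986 = 35.5°
tan(βl) = tan(35.5°) = 0.713
Z_in = Z_0·(Z_L + jZ_0·tanβl)/(Z_0 + jZ_L·tanβl)
     = 50·(152 + j88.8)/(12.1 + j108)

Z_in ≈ 48.2 − j64.7 Ω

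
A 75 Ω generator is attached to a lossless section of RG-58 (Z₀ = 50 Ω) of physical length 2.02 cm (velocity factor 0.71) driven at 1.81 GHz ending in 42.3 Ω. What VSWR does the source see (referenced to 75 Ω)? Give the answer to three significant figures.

λ = v/f = 0.71·c / 1.81 GHz = 0.118 m
βl = 2π·l/λ = 2π × 0.172 = 61.8°
tan(βl) = 1.86
Z_in = Z_0·(Z_L + jZ_0·tanβl)/(Z_0 + jZ_L·tanβl) = 54.3 + j7.6 Ω
Γ_s = (Z_in − Z_s)/(Z_in + Z_s) = (-20.7 + j7.6)/(129 + j7.6), |Γ_s| = 0.17
VSWR = (1 + |Γ_s|)/(1 − |Γ_s|)

VSWR ≈ 1.41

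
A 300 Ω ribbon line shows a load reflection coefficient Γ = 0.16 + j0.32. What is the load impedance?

Z_L = Z_0·(1 + Γ)/(1 − Γ) = 300·(1.16 + j0.32)/(0.84 − j0.32)

Z_L ≈ 324 + j238 Ω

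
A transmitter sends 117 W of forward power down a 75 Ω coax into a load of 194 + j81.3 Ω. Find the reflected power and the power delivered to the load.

P_reflected ≈ 30.8 W; P_delivered ≈ 86.2 W

|Γ| = |(119 + j81.3)/(269 + j81.3)| = 0.513
|Γ|² = 0.263
P_refl = |Γ|²·P_inc = 30.8 W, P_del = (1 − |Γ|²)·P_inc = 86.2 W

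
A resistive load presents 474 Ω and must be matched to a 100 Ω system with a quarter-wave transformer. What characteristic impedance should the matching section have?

Z_qwt ≈ 218 Ω

Z_qwt = √(Z_0·R_L) = √(100 × 474) = √47400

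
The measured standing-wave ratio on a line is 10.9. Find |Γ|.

|Γ| = (S − 1)/(S + 1) = (10.9 − 1)/(10.9 + 1) = 9.9/11.9

|Γ| ≈ 0.832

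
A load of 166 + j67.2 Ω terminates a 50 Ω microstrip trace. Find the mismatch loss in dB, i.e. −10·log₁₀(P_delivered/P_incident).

mismatch loss ≈ 1.88 dB

Γ = (116 + j67.2)/(216 + j67.2), |Γ| = 0.593
|Γ|² = 0.351, so P_del/P_inc = 1 − |Γ|² = 0.649
ML = −10·log₁₀(1 − |Γ|²)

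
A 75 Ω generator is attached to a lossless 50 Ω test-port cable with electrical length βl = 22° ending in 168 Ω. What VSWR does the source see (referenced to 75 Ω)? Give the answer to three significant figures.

tan(βl) = 0.404
Z_in = Z_0·(Z_L + jZ_0·tanβl)/(Z_0 + jZ_L·tanβl) = 68.7 − j73.1 Ω
Γ_s = (Z_in − Z_s)/(Z_in + Z_s) = (-6.26 − j73.1)/(144 − j73.1), |Γ_s| = 0.455
VSWR = (1 + |Γ_s|)/(1 − |Γ_s|)

VSWR ≈ 2.67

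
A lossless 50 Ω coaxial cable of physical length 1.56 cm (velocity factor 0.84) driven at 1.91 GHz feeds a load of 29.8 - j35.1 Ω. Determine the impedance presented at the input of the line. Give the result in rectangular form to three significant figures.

λ = v/f = 0.84·c / 1.91 GHz = 0.132 m
βl = 2π·l/λ = 2π × 0.118 = 42.6°
tan(βl) = tan(42.6°) = 0.918
Z_in = Z_0·(Z_L + jZ_0·tanβl)/(Z_0 + jZ_L·tanβl)
     = 50·(29.8 + j10.8)/(82.2 + j27.4)

Z_in ≈ 18.3 + j0.495 Ω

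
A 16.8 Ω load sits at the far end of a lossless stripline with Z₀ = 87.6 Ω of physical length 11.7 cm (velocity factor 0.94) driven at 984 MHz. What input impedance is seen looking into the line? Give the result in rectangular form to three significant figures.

λ = v/f = 0.94·c / 984 MHz = 0.287 m
βl = 2π·l/λ = 2π × 0.408 = 147°
tan(βl) = tan(147°) = -0.65
Z_in = Z_0·(Z_L + jZ_0·tanβl)/(Z_0 + jZ_L·tanβl)
     = 87.6·(16.8 − j56.9)/(87.6 − j10.9)

Z_in ≈ 23.5 − j54 Ω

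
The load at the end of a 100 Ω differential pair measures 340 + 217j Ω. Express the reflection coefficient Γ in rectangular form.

Γ ≈ 0.634 + j0.18

Γ = (Z_L − Z_0)/(Z_L + Z_0) = (240 + j217)/(440 + j217)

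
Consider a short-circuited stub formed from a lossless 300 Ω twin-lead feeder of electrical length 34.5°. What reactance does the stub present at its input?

tan(βl) = 0.687
For a short-circuited stub, Z_in = jZ_0·tan(βl)

X_in ≈ 206 Ω (inductive)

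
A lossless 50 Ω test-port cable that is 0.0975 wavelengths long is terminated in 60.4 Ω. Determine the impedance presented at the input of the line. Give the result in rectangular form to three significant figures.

βl = 2π × 0.0975 = 35.1°
tan(βl) = tan(35.1°) = 0.703
Z_in = Z_0·(Z_L + jZ_0·tanβl)/(Z_0 + jZ_L·tanβl)
     = 50·(60.4 + j35.1)/(50 + j42.4)

Z_in ≈ 52.4 − j9.38 Ω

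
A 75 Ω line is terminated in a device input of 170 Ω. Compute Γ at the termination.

Γ = 0.388

Γ = (Z_L − Z_0)/(Z_L + Z_0) = (170 − 75)/(170 + 75) = 95/245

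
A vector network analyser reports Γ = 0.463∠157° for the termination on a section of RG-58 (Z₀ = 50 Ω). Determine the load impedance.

Z_L ≈ 19 + j8.75 Ω

Z_L = Z_0·(1 + Γ)/(1 − Γ) = 50·(0.574 + j0.181)/(1.43 − j0.181)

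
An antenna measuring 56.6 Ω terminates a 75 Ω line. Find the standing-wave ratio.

VSWR ≈ 1.33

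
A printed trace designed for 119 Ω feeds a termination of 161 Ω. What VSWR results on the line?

VSWR ≈ 1.35

For a purely resistive load, VSWR = R_L/Z_0 or Z_0/R_L (whichever > 1) = 161/119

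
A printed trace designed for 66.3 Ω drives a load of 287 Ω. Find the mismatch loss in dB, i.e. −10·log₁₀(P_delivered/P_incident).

Γ = (287 − 66.3)/(287 + 66.3) = 0.625
|Γ|² = 0.39, so P_del/P_inc = 1 − |Γ|² = 0.61
ML = −10·log₁₀(1 − |Γ|²)

mismatch loss ≈ 2.15 dB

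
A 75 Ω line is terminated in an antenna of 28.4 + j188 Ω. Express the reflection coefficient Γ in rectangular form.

Γ ≈ 0.663 + j0.613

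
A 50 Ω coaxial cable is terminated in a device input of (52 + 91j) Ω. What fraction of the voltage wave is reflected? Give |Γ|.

|Γ| ≈ 0.666

Γ = (Z_L − Z_0)/(Z_L + Z_0) = (2 + j91)/(102 + j91)
|Γ| = 91/137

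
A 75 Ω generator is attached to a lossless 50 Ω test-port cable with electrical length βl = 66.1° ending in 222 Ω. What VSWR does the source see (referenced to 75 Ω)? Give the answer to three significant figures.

VSWR ≈ 6.07

tan(βl) = 2.26
Z_in = Z_0·(Z_L + jZ_0·tanβl)/(Z_0 + jZ_L·tanβl) = 13.3 − j20.8 Ω
Γ_s = (Z_in − Z_s)/(Z_in + Z_s) = (-61.7 − j20.8)/(88.3 − j20.8), |Γ_s| = 0.717
VSWR = (1 + |Γ_s|)/(1 − |Γ_s|)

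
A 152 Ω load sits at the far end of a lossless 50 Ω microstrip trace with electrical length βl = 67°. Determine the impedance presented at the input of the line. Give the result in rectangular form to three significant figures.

tan(βl) = tan(67°) = 2.36
Z_in = Z_0·(Z_L + jZ_0·tanβl)/(Z_0 + jZ_L·tanβl)
     = 50·(152 + j118)/(50 + j358)

Z_in ≈ 19 − j18.6 Ω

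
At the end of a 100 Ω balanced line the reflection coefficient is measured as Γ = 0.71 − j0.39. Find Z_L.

Z_L ≈ 146 − j330 Ω

Z_L = Z_0·(1 + Γ)/(1 − Γ) = 100·(1.71 − j0.39)/(0.29 + j0.39)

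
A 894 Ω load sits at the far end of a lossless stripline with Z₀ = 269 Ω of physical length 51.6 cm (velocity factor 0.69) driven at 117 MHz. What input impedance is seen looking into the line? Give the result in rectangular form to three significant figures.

λ = v/f = 0.69·c / 117 MHz = 1.77 m
βl = 2π·l/λ = 2π × 0.292 = 105°
tan(βl) = tan(105°) = -3.73
Z_in = Z_0·(Z_L + jZ_0·tanβl)/(Z_0 + jZ_L·tanβl)
     = 269·(894 − j1000)/(269 − j3340)

Z_in ≈ 86.2 + j65.1 Ω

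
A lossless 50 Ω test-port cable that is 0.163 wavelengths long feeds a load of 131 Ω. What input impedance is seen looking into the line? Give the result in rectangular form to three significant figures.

Z_in ≈ 24.8 − j24.7 Ω

βl = 2π × 0.163 = 58.7°
tan(βl) = tan(58.7°) = 1.64
Z_in = Z_0·(Z_L + jZ_0·tanβl)/(Z_0 + jZ_L·tanβl)
     = 50·(131 + j82.2)/(50 + j215)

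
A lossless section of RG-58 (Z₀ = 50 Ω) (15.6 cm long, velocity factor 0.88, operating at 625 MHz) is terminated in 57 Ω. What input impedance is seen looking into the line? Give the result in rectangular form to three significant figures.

λ = v/f = 0.88·c / 625 MHz = 0.422 m
βl = 2π·l/λ = 2π × 0.369 = 133°
tan(βl) = tan(133°) = -1.07
Z_in = Z_0·(Z_L + jZ_0·tanβl)/(Z_0 + jZ_L·tanβl)
     = 50·(57 − j53.7)/(50 − j61.2)

Z_in ≈ 49.1 + j6.44 Ω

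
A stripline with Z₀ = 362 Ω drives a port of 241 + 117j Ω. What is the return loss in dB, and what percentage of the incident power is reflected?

Γ = (-121 + j117)/(603 + j117), |Γ| = 0.274
RL = −20·log₁₀(0.274) = 11.2 dB
P_refl/P_inc = |Γ|² = 0.0751

RL ≈ 11.2 dB; 7.51% of incident power reflected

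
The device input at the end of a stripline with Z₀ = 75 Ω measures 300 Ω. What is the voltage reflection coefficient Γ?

Γ = 0.6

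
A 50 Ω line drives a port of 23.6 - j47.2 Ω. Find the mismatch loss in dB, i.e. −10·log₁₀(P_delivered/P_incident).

mismatch loss ≈ 2.09 dB

Γ = (-26.4 − j47.2)/(73.6 − j47.2), |Γ| = 0.619
|Γ|² = 0.383, so P_del/P_inc = 1 − |Γ|² = 0.617
ML = −10·log₁₀(1 − |Γ|²)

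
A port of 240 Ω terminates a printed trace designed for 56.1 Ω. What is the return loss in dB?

RL ≈ 4.14 dB

Γ = (240 − 56.1)/(240 + 56.1) = 0.621
RL = −20·log₁₀|Γ| = −20·log₁₀(0.621)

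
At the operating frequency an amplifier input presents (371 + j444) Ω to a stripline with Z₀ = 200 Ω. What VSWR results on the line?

VSWR ≈ 4.84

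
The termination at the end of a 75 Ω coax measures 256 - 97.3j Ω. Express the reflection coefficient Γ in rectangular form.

Γ ≈ 0.583 − j0.123

Γ = (Z_L − Z_0)/(Z_L + Z_0) = (181 − j97.3)/(331 − j97.3)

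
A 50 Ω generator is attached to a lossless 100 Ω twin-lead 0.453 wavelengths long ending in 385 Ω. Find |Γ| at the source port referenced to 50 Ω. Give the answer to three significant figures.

βl = 2π × 0.453 = 163°
tan(βl) = -0.304
Z_in = Z_0·(Z_L + jZ_0·tanβl)/(Z_0 + jZ_L·tanβl) = 177 + j177 Ω
Γ_s = (Z_in − Z_s)/(Z_in + Z_s) = (127 + j177)/(227 + j177), |Γ_s| = 0.757

|Γ| ≈ 0.757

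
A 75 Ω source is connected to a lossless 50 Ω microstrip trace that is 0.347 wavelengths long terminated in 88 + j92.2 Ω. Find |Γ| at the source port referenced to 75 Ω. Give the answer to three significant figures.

βl = 2π × 0.347 = 125°
tan(βl) = -1.43
Z_in = Z_0·(Z_L + jZ_0·tanβl)/(Z_0 + jZ_L·tanβl) = 13.7 + j15.1 Ω
Γ_s = (Z_in − Z_s)/(Z_in + Z_s) = (-61.3 + j15.1)/(88.7 + j15.1), |Γ_s| = 0.702

|Γ| ≈ 0.702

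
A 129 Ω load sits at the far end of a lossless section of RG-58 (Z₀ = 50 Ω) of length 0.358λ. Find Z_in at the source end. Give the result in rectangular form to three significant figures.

Z_in ≈ 29.1 + j31.2 Ω

βl = 2π × 0.358 = 129°
tan(βl) = tan(129°) = -1.24
Z_in = Z_0·(Z_L + jZ_0·tanβl)/(Z_0 + jZ_L·tanβl)
     = 50·(129 − j62)/(50 − j160)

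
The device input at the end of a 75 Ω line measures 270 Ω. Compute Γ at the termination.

Γ = (Z_L − Z_0)/(Z_L + Z_0) = (270 − 75)/(270 + 75) = 195/345

Γ = 0.565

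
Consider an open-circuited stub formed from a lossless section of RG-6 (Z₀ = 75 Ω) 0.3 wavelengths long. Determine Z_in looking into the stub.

Z_in ≈ +j24.4 Ω

βl = 2π × 0.3 = 108°
tan(βl) = -3.08
For an open-circuited stub, Z_in = −jZ_0·cot(βl) = −jZ_0/tan(βl)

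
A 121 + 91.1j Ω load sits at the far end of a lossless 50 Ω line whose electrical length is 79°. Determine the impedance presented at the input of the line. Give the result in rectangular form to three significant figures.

tan(βl) = tan(79°) = 5.14
Z_in = Z_0·(Z_L + jZ_0·tanβl)/(Z_0 + jZ_L·tanβl)
     = 50·(121 + j348)/(-419 + j622)

Z_in ≈ 14.8 − j19.6 Ω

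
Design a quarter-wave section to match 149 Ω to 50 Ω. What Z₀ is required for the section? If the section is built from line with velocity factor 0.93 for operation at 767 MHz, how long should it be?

Z_qwt = √(Z_0·R_L) = √(50 × 149) = √7450
λ = 0.93·c/f = 0.364 m, so l = λ/4 = 0.0909 m

Z_qwt ≈ 86.3 Ω; length ≈ 9.09 cm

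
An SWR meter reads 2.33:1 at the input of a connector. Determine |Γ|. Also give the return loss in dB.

|Γ| ≈ 0.399; return loss ≈ 7.97 dB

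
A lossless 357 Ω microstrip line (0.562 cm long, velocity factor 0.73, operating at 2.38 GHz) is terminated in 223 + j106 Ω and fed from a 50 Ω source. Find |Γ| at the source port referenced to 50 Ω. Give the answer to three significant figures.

|Γ| ≈ 0.794

λ = v/f = 0.73·c / 2.38 GHz = 0.092 m
βl = 2π·l/λ = 2π × 0.0611 = 22°
tan(βl) = 0.404
Z_in = Z_0·(Z_L + jZ_0·tanβl)/(Z_0 + jZ_L·tanβl) = 309 + j196 Ω
Γ_s = (Z_in − Z_s)/(Z_in + Z_s) = (259 + j196)/(359 + j196), |Γ_s| = 0.794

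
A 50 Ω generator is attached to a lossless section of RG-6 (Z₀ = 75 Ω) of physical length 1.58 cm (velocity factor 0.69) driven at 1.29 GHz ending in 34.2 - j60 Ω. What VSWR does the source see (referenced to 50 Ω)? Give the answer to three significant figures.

VSWR ≈ 2.57

λ = v/f = 0.69·c / 1.29 GHz = 0.16 m
βl = 2π·l/λ = 2π × 0.0985 = 35.4°
tan(βl) = 0.712
Z_in = Z_0·(Z_L + jZ_0·tanβl)/(Z_0 + jZ_L·tanβl) = 20.1 − j8.36 Ω
Γ_s = (Z_in − Z_s)/(Z_in + Z_s) = (-29.9 − j8.36)/(70.1 − j8.36), |Γ_s| = 0.441
VSWR = (1 + |Γ_s|)/(1 − |Γ_s|)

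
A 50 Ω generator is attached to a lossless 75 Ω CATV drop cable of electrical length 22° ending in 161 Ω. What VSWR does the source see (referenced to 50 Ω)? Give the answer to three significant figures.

VSWR ≈ 3

tan(βl) = 0.404
Z_in = Z_0·(Z_L + jZ_0·tanβl)/(Z_0 + jZ_L·tanβl) = 107 − j62.4 Ω
Γ_s = (Z_in − Z_s)/(Z_in + Z_s) = (56.9 − j62.4)/(157 − j62.4), |Γ_s| = 0.5
VSWR = (1 + |Γ_s|)/(1 − |Γ_s|)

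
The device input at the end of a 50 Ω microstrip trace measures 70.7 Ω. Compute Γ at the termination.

Γ = 0.171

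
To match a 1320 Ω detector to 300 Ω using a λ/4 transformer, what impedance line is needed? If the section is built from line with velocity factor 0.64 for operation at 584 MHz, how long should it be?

Z_qwt ≈ 629 Ω; length ≈ 8.22 cm

Z_qwt = √(Z_0·R_L) = √(300 × 1320) = √396000
λ = 0.64·c/f = 0.329 m, so l = λ/4 = 0.0822 m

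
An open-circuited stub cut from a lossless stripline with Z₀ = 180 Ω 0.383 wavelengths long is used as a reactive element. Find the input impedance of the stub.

βl = 2π × 0.383 = 138°
tan(βl) = -0.904
For an open-circuited stub, Z_in = −jZ_0·cot(βl) = −jZ_0/tan(βl)

Z_in ≈ +j199 Ω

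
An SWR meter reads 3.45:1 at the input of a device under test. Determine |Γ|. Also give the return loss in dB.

|Γ| ≈ 0.551; return loss ≈ 5.18 dB

|Γ| = (S − 1)/(S + 1) = (3.45 − 1)/(3.45 + 1) = 2.45/4.45
RL = −20·log₁₀|Γ| = −20·log₁₀(0.551)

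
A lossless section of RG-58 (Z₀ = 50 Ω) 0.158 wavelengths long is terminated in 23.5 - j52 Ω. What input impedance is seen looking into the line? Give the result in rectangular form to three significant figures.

Z_in ≈ 10.9 + j6.48 Ω

βl = 2π × 0.158 = 56.9°
tan(βl) = tan(56.9°) = 1.53
Z_in = Z_0·(Z_L + jZ_0·tanβl)/(Z_0 + jZ_L·tanβl)
     = 50·(23.5 + j24.6)/(130 + j36)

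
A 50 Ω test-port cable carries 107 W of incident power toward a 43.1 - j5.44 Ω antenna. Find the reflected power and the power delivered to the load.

|Γ| = |(-6.9 − j5.44)/(93.1 − j5.44)| = 0.0942
|Γ|² = 0.00888
P_refl = |Γ|²·P_inc = 0.95 W, P_del = (1 − |Γ|²)·P_inc = 106 W

P_reflected ≈ 0.95 W; P_delivered ≈ 106 W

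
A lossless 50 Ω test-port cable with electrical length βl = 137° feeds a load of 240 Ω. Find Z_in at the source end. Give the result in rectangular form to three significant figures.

tan(βl) = tan(137°) = -0.933
Z_in = Z_0·(Z_L + jZ_0·tanβl)/(Z_0 + jZ_L·tanβl)
     = 50·(240 − j46.6)/(50 − j224)

Z_in ≈ 21.3 + j48.9 Ω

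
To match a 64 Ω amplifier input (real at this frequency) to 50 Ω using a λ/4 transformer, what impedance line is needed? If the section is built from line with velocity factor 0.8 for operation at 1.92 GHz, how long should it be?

Z_qwt ≈ 56.6 Ω; length ≈ 3.12 cm

Z_qwt = √(Z_0·R_L) = √(50 × 64) = √3200
λ = 0.8·c/f = 0.125 m, so l = λ/4 = 0.0312 m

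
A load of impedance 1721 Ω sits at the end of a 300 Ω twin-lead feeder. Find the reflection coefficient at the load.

Γ = (Z_L − Z_0)/(Z_L + Z_0) = (1721 − 300)/(1721 + 300) = 1421/2021

Γ = 0.703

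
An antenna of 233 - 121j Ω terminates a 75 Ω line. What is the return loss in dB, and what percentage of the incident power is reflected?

Γ = (158 − j121)/(308 − j121), |Γ| = 0.601
RL = −20·log₁₀(0.601) = 4.42 dB
P_refl/P_inc = |Γ|² = 0.362

RL ≈ 4.42 dB; 36.2% of incident power reflected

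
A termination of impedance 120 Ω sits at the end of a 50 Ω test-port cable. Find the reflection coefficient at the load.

Γ = 0.412

Γ = (Z_L − Z_0)/(Z_L + Z_0) = (120 − 50)/(120 + 50) = 70/170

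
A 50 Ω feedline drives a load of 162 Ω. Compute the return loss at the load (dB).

RL ≈ 5.54 dB

Γ = (162 − 50)/(162 + 50) = 0.528
RL = −20·log₁₀|Γ| = −20·log₁₀(0.528)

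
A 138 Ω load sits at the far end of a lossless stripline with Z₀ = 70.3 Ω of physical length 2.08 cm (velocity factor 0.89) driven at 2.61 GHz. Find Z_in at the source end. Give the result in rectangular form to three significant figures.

Z_in ≈ 38.2 − j15.4 Ω

λ = v/f = 0.89·c / 2.61 GHz = 0.102 m
βl = 2π·l/λ = 2π × 0.203 = 73.2°
tan(βl) = tan(73.2°) = 3.31
Z_in = Z_0·(Z_L + jZ_0·tanβl)/(Z_0 + jZ_L·tanβl)
     = 70.3·(138 + j233)/(70.3 + j457)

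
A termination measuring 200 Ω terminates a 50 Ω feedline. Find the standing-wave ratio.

For a purely resistive load, VSWR = R_L/Z_0 or Z_0/R_L (whichever > 1) = 200/50

VSWR ≈ 4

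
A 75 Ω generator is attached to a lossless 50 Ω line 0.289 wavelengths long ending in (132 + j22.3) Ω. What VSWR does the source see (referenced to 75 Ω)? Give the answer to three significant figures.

VSWR ≈ 4.03

βl = 2π × 0.289 = 104°
tan(βl) = -4
Z_in = Z_0·(Z_L + jZ_0·tanβl)/(Z_0 + jZ_L·tanβl) = 18.8 + j7.54 Ω
Γ_s = (Z_in − Z_s)/(Z_in + Z_s) = (-56.2 + j7.54)/(93.8 + j7.54), |Γ_s| = 0.602
VSWR = (1 + |Γ_s|)/(1 − |Γ_s|)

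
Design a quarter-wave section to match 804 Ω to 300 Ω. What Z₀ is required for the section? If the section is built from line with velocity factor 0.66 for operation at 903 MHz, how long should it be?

Z_qwt ≈ 491 Ω; length ≈ 5.48 cm

Z_qwt = √(Z_0·R_L) = √(300 × 804) = √241200
λ = 0.66·c/f = 0.219 m, so l = λ/4 = 0.0548 m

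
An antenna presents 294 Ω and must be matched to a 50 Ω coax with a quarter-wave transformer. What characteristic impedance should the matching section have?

Z_qwt ≈ 121 Ω

Z_qwt = √(Z_0·R_L) = √(50 × 294) = √14700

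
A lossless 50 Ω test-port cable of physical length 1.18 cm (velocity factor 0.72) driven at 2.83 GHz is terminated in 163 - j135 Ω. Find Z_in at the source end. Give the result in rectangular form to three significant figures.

λ = v/f = 0.72·c / 2.83 GHz = 0.0763 m
βl = 2π·l/λ = 2π × 0.155 = 55.7°
tan(βl) = tan(55.7°) = 1.46
Z_in = Z_0·(Z_L + jZ_0·tanβl)/(Z_0 + jZ_L·tanβl)
     = 50·(163 − j61.8)/(248 + j239)

Z_in ≈ 10.8 − j22.9 Ω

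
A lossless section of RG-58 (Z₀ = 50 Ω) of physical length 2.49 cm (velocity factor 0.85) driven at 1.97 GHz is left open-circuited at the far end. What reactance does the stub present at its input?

X_in ≈ -18.9 Ω (capacitive)

λ = v/f = 0.85·c / 1.97 GHz = 0.129 m
βl = 2π·l/λ = 2π × 0.192 = 69.3°
tan(βl) = 2.64
For an open-circuited stub, Z_in = −jZ_0·cot(βl) = −jZ_0/tan(βl)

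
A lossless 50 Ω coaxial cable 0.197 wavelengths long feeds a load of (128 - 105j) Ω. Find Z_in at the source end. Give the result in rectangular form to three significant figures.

βl = 2π × 0.197 = 70.9°
tan(βl) = tan(70.9°) = 2.89
Z_in = Z_0·(Z_L + jZ_0·tanβl)/(Z_0 + jZ_L·tanβl)
     = 50·(128 + j39.6)/(354 + j370)

Z_in ≈ 11.4 − j6.37 Ω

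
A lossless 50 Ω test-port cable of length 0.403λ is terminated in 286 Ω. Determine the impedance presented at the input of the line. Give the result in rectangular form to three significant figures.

Z_in ≈ 25.1 + j65.3 Ω

βl = 2π × 0.403 = 145°
tan(βl) = tan(145°) = -0.698
Z_in = Z_0·(Z_L + jZ_0·tanβl)/(Z_0 + jZ_L·tanβl)
     = 50·(286 − j34.9)/(50 − j200)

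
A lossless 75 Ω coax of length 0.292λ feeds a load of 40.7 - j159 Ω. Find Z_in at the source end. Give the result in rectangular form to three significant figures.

βl = 2π × 0.292 = 105°
tan(βl) = tan(105°) = -3.7
Z_in = Z_0·(Z_L + jZ_0·tanβl)/(Z_0 + jZ_L·tanβl)
     = 75·(40.7 − j437)/(-513 − j151)

Z_in ≈ 11.8 + j60.3 Ω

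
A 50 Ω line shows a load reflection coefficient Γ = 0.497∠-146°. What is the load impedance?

Z_L = Z_0·(1 + Γ)/(1 − Γ) = 50·(0.588 − j0.278)/(1.41 + j0.278)

Z_L ≈ 18.2 − j13.4 Ω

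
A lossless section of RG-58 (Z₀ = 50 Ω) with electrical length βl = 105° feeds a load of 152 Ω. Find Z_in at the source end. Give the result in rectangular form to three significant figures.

tan(βl) = tan(105°) = -3.73
Z_in = Z_0·(Z_L + jZ_0·tanβl)/(Z_0 + jZ_L·tanβl)
     = 50·(152 − j187)/(50 − j567)

Z_in ≈ 17.5 + j11.9 Ω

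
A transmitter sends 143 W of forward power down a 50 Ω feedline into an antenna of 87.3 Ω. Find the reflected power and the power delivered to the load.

Γ = (87.3 − 50)/(87.3 + 50) = 0.272
|Γ|² = 0.0738
P_refl = |Γ|²·P_inc = 10.6 W, P_del = (1 − |Γ|²)·P_inc = 132 W

P_reflected ≈ 10.6 W; P_delivered ≈ 132 W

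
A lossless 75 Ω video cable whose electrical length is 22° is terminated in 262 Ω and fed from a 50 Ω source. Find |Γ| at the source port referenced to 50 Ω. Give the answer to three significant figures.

tan(βl) = 0.404
Z_in = Z_0·(Z_L + jZ_0·tanβl)/(Z_0 + jZ_L·tanβl) = 102 − j113 Ω
Γ_s = (Z_in − Z_s)/(Z_in + Z_s) = (51.9 − j113)/(152 − j113), |Γ_s| = 0.658

|Γ| ≈ 0.658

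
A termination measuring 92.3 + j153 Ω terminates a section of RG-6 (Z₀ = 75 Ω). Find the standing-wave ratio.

VSWR ≈ 5.23

Γ = (Z_L − Z_0)/(Z_L + Z_0) = (17.3 + j153)/(167.3 + j153)
|Γ| = 154/227 = 0.679
VSWR = (1 + |Γ|)/(1 − |Γ|) = 1.68/0.321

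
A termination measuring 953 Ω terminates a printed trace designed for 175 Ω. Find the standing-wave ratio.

Γ = (953 − 175)/(953 + 175) = 0.69
VSWR = (1 + 0.69)/(1 − 0.69)

VSWR ≈ 5.45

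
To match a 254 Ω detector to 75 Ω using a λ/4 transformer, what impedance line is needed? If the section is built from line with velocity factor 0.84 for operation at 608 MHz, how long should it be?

Z_qwt = √(Z_0·R_L) = √(75 × 254) = √19050
λ = 0.84·c/f = 0.414 m, so l = λ/4 = 0.104 m

Z_qwt ≈ 138 Ω; length ≈ 10.4 cm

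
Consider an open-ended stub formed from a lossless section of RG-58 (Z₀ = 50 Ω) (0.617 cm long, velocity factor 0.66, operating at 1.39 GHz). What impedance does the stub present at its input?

Z_in ≈ −j179 Ω

λ = v/f = 0.66·c / 1.39 GHz = 0.142 m
βl = 2π·l/λ = 2π × 0.0433 = 15.6°
tan(βl) = 0.279
For an open-ended stub, Z_in = −jZ_0·cot(βl) = −jZ_0/tan(βl)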